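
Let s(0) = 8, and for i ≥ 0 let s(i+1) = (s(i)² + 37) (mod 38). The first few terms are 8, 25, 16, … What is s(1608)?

8

s(0) = 8, s(1) = 25, s(2) = 16, s(3) = 27, s(4) = 6, s(5) = 35, s(6) = 8.
Since s(6) = s(0) = 8, the sequence is periodic with period 6.
So s(1608) = s(0 + ((1608-0) mod 6)) = s(0) = 8.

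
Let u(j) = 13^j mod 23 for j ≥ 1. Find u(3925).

3

u(1) = 13,  u(2) = 8,  u(3) = 12,  u(4) = 18,  u(5) = 4,  u(6) = 6,  u(7) = 9,  u(8) = 2,  u(9) = 3,  u(10) = 16,  u(11) = 1,  u(12) = 13.
The sequence repeats with period 11.
(3925 - 1) mod 11 = 8, so u(3925) = u(9) = 3.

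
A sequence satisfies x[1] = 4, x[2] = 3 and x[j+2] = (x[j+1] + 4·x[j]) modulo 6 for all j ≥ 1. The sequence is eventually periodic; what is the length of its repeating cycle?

x[1] = 4; x[2] = 3; x[3] = 1; x[4] = 1; x[5] = 5; x[6] = 3; x[7] = 5; x[8] = 5; x[9] = 1; x[10] = 3; x[11] = 1.
Since (x[10], x[11]) = (x[2], x[3]) = (3, 1) (two consecutive terms determine the rest), the sequence is eventually periodic: after a pre-period of length 1 it cycles with period 8.

8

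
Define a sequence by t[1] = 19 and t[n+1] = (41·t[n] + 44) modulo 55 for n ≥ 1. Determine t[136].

Computing terms: t[1] = 19, t[2] = 53, t[3] = 17, t[4] = 26, t[5] = 10, t[6] = 14, t[7] = 13, t[8] = 27, t[9] = 51, t[10] = 45, t[11] = 19.
The sequence repeats with period 10.
So t[136] = t[1 + ((136-1) mod 10)] = t[6] = 14.

14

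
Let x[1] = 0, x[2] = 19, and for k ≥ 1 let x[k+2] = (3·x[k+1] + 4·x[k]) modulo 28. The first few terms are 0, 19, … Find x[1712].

Computing terms: x[1] = 0,  x[2] = 19,  x[3] = 1,  x[4] = 23,  x[5] = 17,  x[6] = 3,  x[7] = 21,  x[8] = 19,  x[9] = 1.
Since (x[8], x[9]) = (x[2], x[3]) = (19, 1) (two consecutive terms determine the rest), the sequence is eventually periodic: after a pre-period of length 1 it cycles with period 6.
For k ≥ 2, x[k] depends only on (k - 2) mod 6. (1712 - 2) mod 6 = 0, so x[1712] = x[2] = 19.

19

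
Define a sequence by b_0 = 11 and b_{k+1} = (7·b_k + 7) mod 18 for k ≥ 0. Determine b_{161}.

We have b_0 = 11,  b_1 = 12,  b_2 = 1,  b_3 = 14,  b_4 = 15,  b_5 = 4,  b_6 = 17,  b_7 = 0,  b_8 = 7,  b_9 = 2,  b_{10} = 3,  b_{11} = 10,  b_{12} = 5,  b_{13} = 6,  b_{14} = 13,  b_{15} = 8,  b_{16} = 9,  b_{17} = 16,  b_{18} = 11.
Since b_{18} = b_0 = 11, the sequence is periodic with period 18.
(161 - 0) mod 18 = 17, so b_{161} = b_{17} = 16.

16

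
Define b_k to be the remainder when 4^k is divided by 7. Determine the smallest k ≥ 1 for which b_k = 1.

Computing terms: b_0 = 1; b_1 = 4; b_2 = 2; b_3 = 1.
The sequence repeats with period 3.
The value 1 next appears (with k ≥ 1) at b_3.

3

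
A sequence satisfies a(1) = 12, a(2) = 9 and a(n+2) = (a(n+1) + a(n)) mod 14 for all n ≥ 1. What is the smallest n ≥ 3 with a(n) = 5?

12

Listing terms: a(1) = 12, a(2) = 9, a(3) = 7, a(4) = 2, a(5) = 9, a(6) = 11, a(7) = 6, a(8) = 3, a(9) = 9, a(10) = 12, a(11) = 7, a(12) = 5, a(13) = 12, a(14) = 3, a(15) = 1, a(16) = 4, a(17) = 5, a(18) = 9, a(19) = 0, a(20) = 9, a(21) = 9, a(22) = 4, a(23) = 13, a(24) = 3, a(25) = 2, a(26) = 5, a(27) = 7, a(28) = 12, a(29) = 5, a(30) = 3, a(31) = 8, a(32) = 11, a(33) = 5, a(34) = 2, a(35) = 7, a(36) = 9, a(37) = 2, a(38) = 11, a(39) = 13, a(40) = 10, a(41) = 9, a(42) = 5, a(43) = 0, a(44) = 5, a(45) = 5, a(46) = 10, a(47) = 1, a(48) = 11, a(49) = 12, a(50) = 9.
The sequence repeats with period 48.
The value 5 first appears (with n ≥ 3) at a(12).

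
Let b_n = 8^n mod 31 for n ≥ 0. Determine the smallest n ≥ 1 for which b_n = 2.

2

We have b_0 = 1, b_1 = 8, b_2 = 2, b_3 = 16, b_4 = 4, b_5 = 1.
Since b_5 = b_0 = 1, the sequence is periodic with period 5.
The value 2 first appears (with n ≥ 1) at b_2.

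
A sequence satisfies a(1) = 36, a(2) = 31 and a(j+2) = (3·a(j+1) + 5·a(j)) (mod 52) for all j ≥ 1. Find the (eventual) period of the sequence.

a(1) = 36, a(2) = 31, a(3) = 13, a(4) = 38, a(5) = 23, a(6) = 51, a(7) = 8, a(8) = 19, a(9) = 45, a(10) = 22, a(11) = 31, a(12) = 47, a(13) = 36, a(14) = 31.
Since (a(13), a(14)) = (a(1), a(2)) = (36, 31) (two consecutive terms determine the rest), the sequence is periodic with period 12.

12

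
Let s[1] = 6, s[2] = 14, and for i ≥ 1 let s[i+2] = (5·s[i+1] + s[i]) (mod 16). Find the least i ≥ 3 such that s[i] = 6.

Computing terms: s[1] = 6,  s[2] = 14,  s[3] = 12,  s[4] = 10,  s[5] = 14,  s[6] = 0,  s[7] = 14,  s[8] = 6,  s[9] = 12,  s[10] = 2,  s[11] = 6,  s[12] = 0,  s[13] = 6,  s[14] = 14.
Since (s[13], s[14]) = (s[1], s[2]) = (6, 14) (two consecutive terms determine the rest), the sequence is periodic with period 12.
The value 6 first appears (with i ≥ 3) at s[8].

8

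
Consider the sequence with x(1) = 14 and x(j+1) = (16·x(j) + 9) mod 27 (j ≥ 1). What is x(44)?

8

Listing terms: x(1) = 14,  x(2) = 17,  x(3) = 11,  x(4) = 23,  x(5) = 26,  x(6) = 20,  x(7) = 5,  x(8) = 8,  x(9) = 2,  x(10) = 14.
The sequence repeats with period 9.
So x(44) = x(1 + ((44-1) mod 9)) = x(8) = 8.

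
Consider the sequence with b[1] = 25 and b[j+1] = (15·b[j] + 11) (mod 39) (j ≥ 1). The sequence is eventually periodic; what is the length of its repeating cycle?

12

We have b[1] = 25,  b[2] = 35,  b[3] = 29,  b[4] = 17,  b[5] = 32,  b[6] = 23,  b[7] = 5,  b[8] = 8,  b[9] = 14,  b[10] = 26,  b[11] = 11,  b[12] = 20,  b[13] = 38,  b[14] = 35.
Since b[14] = b[2] = 35, the sequence is eventually periodic: after a pre-period of length 1 it cycles with period 12.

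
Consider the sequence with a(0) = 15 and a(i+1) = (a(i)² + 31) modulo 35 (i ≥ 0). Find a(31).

a(0) = 15; a(1) = 11; a(2) = 12; a(3) = 0; a(4) = 31; a(5) = 12.
Since a(5) = a(2) = 12, the sequence is eventually periodic: after a pre-period of length 2 it cycles with period 3.
For i ≥ 2, a(i) depends only on (i - 2) mod 3. (31 - 2) mod 3 = 2, so a(31) = a(4) = 31.

31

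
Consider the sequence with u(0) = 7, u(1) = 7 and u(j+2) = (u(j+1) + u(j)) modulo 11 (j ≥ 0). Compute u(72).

3

Listing terms: u(0) = 7,  u(1) = 7,  u(2) = 3,  u(3) = 10,  u(4) = 2,  u(5) = 1,  u(6) = 3,  u(7) = 4,  u(8) = 7,  u(9) = 0,  u(10) = 7,  u(11) = 7.
The sequence repeats with period 10.
(72 - 0) mod 10 = 2, so u(72) = u(2) = 3.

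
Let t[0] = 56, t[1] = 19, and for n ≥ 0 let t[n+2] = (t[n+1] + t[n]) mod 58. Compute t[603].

t[0] = 56, t[1] = 19, t[2] = 17, t[3] = 36, t[4] = 53, t[5] = 31, t[6] = 26, t[7] = 57, t[8] = 25, t[9] = 24, t[10] = 49, t[11] = 15, t[12] = 6, t[13] = 21, t[14] = 27, t[15] = 48, t[16] = 17, t[17] = 7, t[18] = 24, t[19] = 31, t[20] = 55, t[21] = 28, t[22] = 25, t[23] = 53, t[24] = 20, t[25] = 15, t[26] = 35, t[27] = 50, t[28] = 27, t[29] = 19, t[30] = 46, t[31] = 7, t[32] = 53, t[33] = 2, t[34] = 55, t[35] = 57, t[36] = 54, t[37] = 53, t[38] = 49, t[39] = 44, t[40] = 35, t[41] = 21, t[42] = 56, t[43] = 19.
The sequence repeats with period 42.
So t[603] = t[0 + ((603-0) mod 42)] = t[15] = 48.

48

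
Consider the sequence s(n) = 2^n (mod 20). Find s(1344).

We have s(1) = 2, s(2) = 4, s(3) = 8, s(4) = 16, s(5) = 12, s(6) = 4.
Since s(6) = s(2) = 4, the sequence is eventually periodic: after a pre-period of length 1 it cycles with period 4.
For n ≥ 2, s(n) depends only on (n - 2) mod 4. (1344 - 2) mod 4 = 2, so s(1344) = s(4) = 16.

16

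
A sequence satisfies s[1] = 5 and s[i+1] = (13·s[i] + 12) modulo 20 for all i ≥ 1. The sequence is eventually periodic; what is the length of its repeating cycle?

We have s[1] = 5, s[2] = 17, s[3] = 13, s[4] = 1, s[5] = 5.
The sequence repeats with period 4.

4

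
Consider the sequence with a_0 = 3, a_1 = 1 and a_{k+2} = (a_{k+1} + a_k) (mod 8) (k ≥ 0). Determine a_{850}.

5

We have a_0 = 3; a_1 = 1; a_2 = 4; a_3 = 5; a_4 = 1; a_5 = 6; a_6 = 7; a_7 = 5; a_8 = 4; a_9 = 1; a_{10} = 5; a_{11} = 6; a_{12} = 3; a_{13} = 1.
The sequence repeats with period 12.
(850 - 0) mod 12 = 10, so a_{850} = a_{10} = 5.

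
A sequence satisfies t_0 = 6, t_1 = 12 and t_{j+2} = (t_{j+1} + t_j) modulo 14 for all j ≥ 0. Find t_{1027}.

2

Computing terms: t_0 = 6,  t_1 = 12,  t_2 = 4,  t_3 = 2,  t_4 = 6,  t_5 = 8,  t_6 = 0,  t_7 = 8,  t_8 = 8,  t_9 = 2,  t_{10} = 10,  t_{11} = 12,  t_{12} = 8,  t_{13} = 6,  t_{14} = 0,  t_{15} = 6,  t_{16} = 6,  t_{17} = 12.
The sequence repeats with period 16.
So t_{1027} = t_{0 + ((1027-0) mod 16)} = t_3 = 2.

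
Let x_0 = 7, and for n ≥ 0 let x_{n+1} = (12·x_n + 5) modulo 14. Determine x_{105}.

1

x_0 = 7; x_1 = 5; x_2 = 9; x_3 = 1; x_4 = 3; x_5 = 13; x_6 = 7.
The sequence repeats with period 6.
(105 - 0) mod 6 = 3, so x_{105} = x_3 = 1.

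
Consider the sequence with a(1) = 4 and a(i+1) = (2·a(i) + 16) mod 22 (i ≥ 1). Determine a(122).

2

Computing terms: a(1) = 4, a(2) = 2, a(3) = 20, a(4) = 12, a(5) = 18, a(6) = 8, a(7) = 10, a(8) = 14, a(9) = 0, a(10) = 16, a(11) = 4.
Since a(11) = a(1) = 4, the sequence is periodic with period 10.
So a(122) = a(1 + ((122-1) mod 10)) = a(2) = 2.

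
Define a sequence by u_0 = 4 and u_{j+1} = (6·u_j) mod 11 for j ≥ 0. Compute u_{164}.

3

Listing terms: u_0 = 4; u_1 = 2; u_2 = 1; u_3 = 6; u_4 = 3; u_5 = 7; u_6 = 9; u_7 = 10; u_8 = 5; u_9 = 8; u_{10} = 4.
The sequence repeats with period 10.
So u_{164} = u_{0 + ((164-0) mod 10)} = u_4 = 3.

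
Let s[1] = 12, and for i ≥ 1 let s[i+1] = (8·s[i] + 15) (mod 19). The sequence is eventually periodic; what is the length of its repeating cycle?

Computing terms: s[1] = 12; s[2] = 16; s[3] = 10; s[4] = 0; s[5] = 15; s[6] = 2; s[7] = 12.
The sequence repeats with period 6.

6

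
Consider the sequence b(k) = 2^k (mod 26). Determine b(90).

We have b(0) = 1,  b(1) = 2,  b(2) = 4,  b(3) = 8,  b(4) = 16,  b(5) = 6,  b(6) = 12,  b(7) = 24,  b(8) = 22,  b(9) = 18,  b(10) = 10,  b(11) = 20,  b(12) = 14,  b(13) = 2.
Since b(13) = b(1) = 2, the sequence is eventually periodic: after a pre-period of length 1 it cycles with period 12.
For k ≥ 1, b(k) depends only on (k - 1) mod 12. (90 - 1) mod 12 = 5, so b(90) = b(6) = 12.

12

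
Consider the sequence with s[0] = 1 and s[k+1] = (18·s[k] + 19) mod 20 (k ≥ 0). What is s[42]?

Listing terms: s[0] = 1, s[1] = 17, s[2] = 5, s[3] = 9, s[4] = 1.
The sequence repeats with period 4.
(42 - 0) mod 4 = 2, so s[42] = s[2] = 5.

5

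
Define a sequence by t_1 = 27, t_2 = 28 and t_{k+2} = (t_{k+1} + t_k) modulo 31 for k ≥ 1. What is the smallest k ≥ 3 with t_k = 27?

14

t_1 = 27; t_2 = 28; t_3 = 24; t_4 = 21; t_5 = 14; t_6 = 4; t_7 = 18; t_8 = 22; t_9 = 9; t_{10} = 0; t_{11} = 9; t_{12} = 9; t_{13} = 18; t_{14} = 27; t_{15} = 14; t_{16} = 10; t_{17} = 24; t_{18} = 3; t_{19} = 27; t_{20} = 30; t_{21} = 26; t_{22} = 25; t_{23} = 20; t_{24} = 14; t_{25} = 3; t_{26} = 17; t_{27} = 20; t_{28} = 6; t_{29} = 26; t_{30} = 1; t_{31} = 27; t_{32} = 28.
Since (t_{31}, t_{32}) = (t_1, t_2) = (27, 28) (two consecutive terms determine the rest), the sequence is periodic with period 30.
The value 27 first appears (with k ≥ 3) at t_{14}.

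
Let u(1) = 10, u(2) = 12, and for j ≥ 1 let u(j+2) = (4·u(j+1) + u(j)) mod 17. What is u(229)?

u(1) = 10; u(2) = 12; u(3) = 7; u(4) = 6; u(5) = 14; u(6) = 11; u(7) = 7; u(8) = 5; u(9) = 10; u(10) = 11; u(11) = 3; u(12) = 6; u(13) = 10; u(14) = 12.
Since (u(13), u(14)) = (u(1), u(2)) = (10, 12) (two consecutive terms determine the rest), the sequence is periodic with period 12.
(229 - 1) mod 12 = 0, so u(229) = u(1) = 10.

10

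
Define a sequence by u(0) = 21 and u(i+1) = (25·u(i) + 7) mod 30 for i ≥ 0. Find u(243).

Computing terms: u(0) = 21,  u(1) = 22,  u(2) = 17,  u(3) = 12,  u(4) = 7,  u(5) = 2,  u(6) = 27,  u(7) = 22.
Since u(7) = u(1) = 22, the sequence is eventually periodic: after a pre-period of length 1 it cycles with period 6.
For i ≥ 1, u(i) depends only on (i - 1) mod 6. (243 - 1) mod 6 = 2, so u(243) = u(3) = 12.

12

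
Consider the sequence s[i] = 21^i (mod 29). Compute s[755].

18

Listing terms: s[0] = 1, s[1] = 21, s[2] = 6, s[3] = 10, s[4] = 7, s[5] = 2, s[6] = 13, s[7] = 12, s[8] = 20, s[9] = 14, s[10] = 4, s[11] = 26, s[12] = 24, s[13] = 11, s[14] = 28, s[15] = 8, s[16] = 23, s[17] = 19, s[18] = 22, s[19] = 27, s[20] = 16, s[21] = 17, s[22] = 9, s[23] = 15, s[24] = 25, s[25] = 3, s[26] = 5, s[27] = 18, s[28] = 1.
Since s[28] = s[0] = 1, the sequence is periodic with period 28.
(755 - 0) mod 28 = 27, so s[755] = s[27] = 18.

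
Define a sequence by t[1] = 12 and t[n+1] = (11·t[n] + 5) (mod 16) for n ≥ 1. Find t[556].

13

Listing terms: t[1] = 12,  t[2] = 9,  t[3] = 8,  t[4] = 13,  t[5] = 4,  t[6] = 1,  t[7] = 0,  t[8] = 5,  t[9] = 12.
Since t[9] = t[1] = 12, the sequence is periodic with period 8.
(556 - 1) mod 8 = 3, so t[556] = t[4] = 13.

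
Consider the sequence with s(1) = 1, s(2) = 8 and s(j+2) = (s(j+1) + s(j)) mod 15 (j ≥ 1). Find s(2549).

s(1) = 1, s(2) = 8, s(3) = 9, s(4) = 2, s(5) = 11, s(6) = 13, s(7) = 9, s(8) = 7, s(9) = 1, s(10) = 8.
The sequence repeats with period 8.
(2549 - 1) mod 8 = 4, so s(2549) = s(5) = 11.

11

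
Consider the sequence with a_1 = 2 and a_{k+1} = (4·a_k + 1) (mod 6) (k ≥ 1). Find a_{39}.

Computing terms: a_1 = 2,  a_2 = 3,  a_3 = 1,  a_4 = 5,  a_5 = 3.
Since a_5 = a_2 = 3, the sequence is eventually periodic: after a pre-period of length 1 it cycles with period 3.
For k ≥ 2, a_k depends only on (k - 2) mod 3. (39 - 2) mod 3 = 1, so a_{39} = a_3 = 1.

1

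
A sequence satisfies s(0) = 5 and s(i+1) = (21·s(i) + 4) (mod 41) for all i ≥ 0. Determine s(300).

Computing terms: s(0) = 5; s(1) = 27; s(2) = 38; s(3) = 23; s(4) = 36; s(5) = 22; s(6) = 15; s(7) = 32; s(8) = 20; s(9) = 14; s(10) = 11; s(11) = 30; s(12) = 19; s(13) = 34; s(14) = 21; s(15) = 35; s(16) = 1; s(17) = 25; s(18) = 37; s(19) = 2; s(20) = 5.
The sequence repeats with period 20.
So s(300) = s(0 + ((300-0) mod 20)) = s(0) = 5.

5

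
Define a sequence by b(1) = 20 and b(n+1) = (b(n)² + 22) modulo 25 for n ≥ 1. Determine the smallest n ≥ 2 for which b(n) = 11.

5

b(1) = 20; b(2) = 22; b(3) = 6; b(4) = 8; b(5) = 11; b(6) = 18; b(7) = 21; b(8) = 13; b(9) = 16; b(10) = 3; b(11) = 6.
Since b(11) = b(3) = 6, the sequence is eventually periodic: after a pre-period of length 2 it cycles with period 8.
The value 11 first appears (with n ≥ 2) at b(5).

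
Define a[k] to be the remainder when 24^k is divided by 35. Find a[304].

11

We have a[0] = 1, a[1] = 24, a[2] = 16, a[3] = 34, a[4] = 11, a[5] = 19, a[6] = 1.
The sequence repeats with period 6.
So a[304] = a[0 + ((304-0) mod 6)] = a[4] = 11.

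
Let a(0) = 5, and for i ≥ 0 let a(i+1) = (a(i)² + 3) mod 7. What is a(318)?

We have a(0) = 5,  a(1) = 0,  a(2) = 3,  a(3) = 5.
The sequence repeats with period 3.
(318 - 0) mod 3 = 0, so a(318) = a(0) = 5.

5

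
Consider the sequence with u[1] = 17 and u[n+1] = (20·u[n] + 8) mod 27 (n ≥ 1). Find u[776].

24

We have u[1] = 17, u[2] = 24, u[3] = 2, u[4] = 21, u[5] = 23, u[6] = 9, u[7] = 26, u[8] = 15, u[9] = 11, u[10] = 12, u[11] = 5, u[12] = 0, u[13] = 8, u[14] = 6, u[15] = 20, u[16] = 3, u[17] = 14, u[18] = 18, u[19] = 17.
The sequence repeats with period 18.
So u[776] = u[1 + ((776-1) mod 18)] = u[2] = 24.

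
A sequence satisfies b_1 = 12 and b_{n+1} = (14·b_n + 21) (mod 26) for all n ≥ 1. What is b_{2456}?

9

We have b_1 = 12,  b_2 = 7,  b_3 = 15,  b_4 = 23,  b_5 = 5,  b_6 = 13,  b_7 = 21,  b_8 = 3,  b_9 = 11,  b_{10} = 19,  b_{11} = 1,  b_{12} = 9,  b_{13} = 17,  b_{14} = 25,  b_{15} = 7.
Since b_{15} = b_2 = 7, the sequence is eventually periodic: after a pre-period of length 1 it cycles with period 13.
For n ≥ 2, b_n depends only on (n - 2) mod 13. (2456 - 2) mod 13 = 10, so b_{2456} = b_{12} = 9.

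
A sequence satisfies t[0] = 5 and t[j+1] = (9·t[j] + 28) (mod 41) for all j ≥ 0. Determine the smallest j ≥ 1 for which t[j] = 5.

4

Listing terms: t[0] = 5, t[1] = 32, t[2] = 29, t[3] = 2, t[4] = 5.
The sequence repeats with period 4.
The value 5 next appears (with j ≥ 1) at t[4].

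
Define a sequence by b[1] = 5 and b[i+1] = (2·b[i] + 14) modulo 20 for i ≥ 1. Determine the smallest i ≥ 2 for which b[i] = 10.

5

Listing terms: b[1] = 5,  b[2] = 4,  b[3] = 2,  b[4] = 18,  b[5] = 10,  b[6] = 14,  b[7] = 2.
Since b[7] = b[3] = 2, the sequence is eventually periodic: after a pre-period of length 2 it cycles with period 4.
The value 10 first appears (with i ≥ 2) at b[5].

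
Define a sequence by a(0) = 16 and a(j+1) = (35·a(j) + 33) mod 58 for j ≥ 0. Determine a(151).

a(0) = 16,  a(1) = 13,  a(2) = 24,  a(3) = 3,  a(4) = 22,  a(5) = 49,  a(6) = 8,  a(7) = 23,  a(8) = 26,  a(9) = 15,  a(10) = 36,  a(11) = 17,  a(12) = 48,  a(13) = 31,  a(14) = 16.
The sequence repeats with period 14.
(151 - 0) mod 14 = 11, so a(151) = a(11) = 17.

17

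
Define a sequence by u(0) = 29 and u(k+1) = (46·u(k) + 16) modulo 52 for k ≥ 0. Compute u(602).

28

u(0) = 29; u(1) = 50; u(2) = 28; u(3) = 4; u(4) = 44; u(5) = 12; u(6) = 48; u(7) = 40; u(8) = 36; u(9) = 8; u(10) = 20; u(11) = 0; u(12) = 16; u(13) = 24; u(14) = 28.
Since u(14) = u(2) = 28, the sequence is eventually periodic: after a pre-period of length 2 it cycles with period 12.
For k ≥ 2, u(k) depends only on (k - 2) mod 12. (602 - 2) mod 12 = 0, so u(602) = u(2) = 28.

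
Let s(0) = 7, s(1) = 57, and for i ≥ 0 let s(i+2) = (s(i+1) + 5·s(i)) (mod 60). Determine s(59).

22

s(0) = 7,  s(1) = 57,  s(2) = 32,  s(3) = 17,  s(4) = 57,  s(5) = 22,  s(6) = 7,  s(7) = 57.
The sequence repeats with period 6.
(59 - 0) mod 6 = 5, so s(59) = s(5) = 22.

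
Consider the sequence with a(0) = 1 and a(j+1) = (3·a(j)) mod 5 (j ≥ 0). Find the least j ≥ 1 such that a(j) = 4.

a(0) = 1; a(1) = 3; a(2) = 4; a(3) = 2; a(4) = 1.
Since a(4) = a(0) = 1, the sequence is periodic with period 4.
The value 4 first appears (with j ≥ 1) at a(2).

2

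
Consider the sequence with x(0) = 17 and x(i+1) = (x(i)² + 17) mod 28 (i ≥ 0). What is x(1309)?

26

Listing terms: x(0) = 17; x(1) = 26; x(2) = 21; x(3) = 10; x(4) = 5; x(5) = 14; x(6) = 17.
Since x(6) = x(0) = 17, the sequence is periodic with period 6.
(1309 - 0) mod 6 = 1, so x(1309) = x(1) = 26.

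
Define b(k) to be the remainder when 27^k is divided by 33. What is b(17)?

Computing terms: b(1) = 27,  b(2) = 3,  b(3) = 15,  b(4) = 9,  b(5) = 12,  b(6) = 27.
The sequence repeats with period 5.
So b(17) = b(1 + ((17-1) mod 5)) = b(2) = 3.

3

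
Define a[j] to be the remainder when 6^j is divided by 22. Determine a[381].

6

a[1] = 6,  a[2] = 14,  a[3] = 18,  a[4] = 20,  a[5] = 10,  a[6] = 16,  a[7] = 8,  a[8] = 4,  a[9] = 2,  a[10] = 12,  a[11] = 6.
The sequence repeats with period 10.
(381 - 1) mod 10 = 0, so a[381] = a[1] = 6.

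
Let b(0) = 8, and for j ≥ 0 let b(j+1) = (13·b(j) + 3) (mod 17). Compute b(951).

3

Listing terms: b(0) = 8, b(1) = 5, b(2) = 0, b(3) = 3, b(4) = 8.
Since b(4) = b(0) = 8, the sequence is periodic with period 4.
So b(951) = b(0 + ((951-0) mod 4)) = b(3) = 3.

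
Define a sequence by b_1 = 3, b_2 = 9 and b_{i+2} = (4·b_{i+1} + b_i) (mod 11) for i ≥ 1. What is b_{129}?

4

b_1 = 3; b_2 = 9; b_3 = 6; b_4 = 0; b_5 = 6; b_6 = 2; b_7 = 3; b_8 = 3; b_9 = 4; b_{10} = 8; b_{11} = 3; b_{12} = 9.
Since (b_{11}, b_{12}) = (b_1, b_2) = (3, 9) (two consecutive terms determine the rest), the sequence is periodic with period 10.
So b_{129} = b_{1 + ((129-1) mod 10)} = b_9 = 4.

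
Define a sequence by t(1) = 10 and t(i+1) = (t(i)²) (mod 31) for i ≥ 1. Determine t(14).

Computing terms: t(1) = 10; t(2) = 7; t(3) = 18; t(4) = 14; t(5) = 10.
Since t(5) = t(1) = 10, the sequence is periodic with period 4.
(14 - 1) mod 4 = 1, so t(14) = t(2) = 7.

7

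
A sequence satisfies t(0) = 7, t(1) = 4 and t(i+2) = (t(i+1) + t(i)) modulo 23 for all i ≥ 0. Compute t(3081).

Computing terms: t(0) = 7; t(1) = 4; t(2) = 11; t(3) = 15; t(4) = 3; t(5) = 18; t(6) = 21; t(7) = 16; t(8) = 14; t(9) = 7; t(10) = 21; t(11) = 5; t(12) = 3; t(13) = 8; t(14) = 11; t(15) = 19; t(16) = 7; t(17) = 3; t(18) = 10; t(19) = 13; t(20) = 0; t(21) = 13; t(22) = 13; t(23) = 3; t(24) = 16; t(25) = 19; t(26) = 12; t(27) = 8; t(28) = 20; t(29) = 5; t(30) = 2; t(31) = 7; t(32) = 9; t(33) = 16; t(34) = 2; t(35) = 18; t(36) = 20; t(37) = 15; t(38) = 12; t(39) = 4; t(40) = 16; t(41) = 20; t(42) = 13; t(43) = 10; t(44) = 0; t(45) = 10; t(46) = 10; t(47) = 20; t(48) = 7; t(49) = 4.
The sequence repeats with period 48.
So t(3081) = t(0 + ((3081-0) mod 48)) = t(9) = 7.

7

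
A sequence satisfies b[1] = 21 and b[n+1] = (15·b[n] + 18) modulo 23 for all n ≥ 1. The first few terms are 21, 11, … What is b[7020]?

b[1] = 21; b[2] = 11; b[3] = 22; b[4] = 3; b[5] = 17; b[6] = 20; b[7] = 19; b[8] = 4; b[9] = 9; b[10] = 15; b[11] = 13; b[12] = 6; b[13] = 16; b[14] = 5; b[15] = 1; b[16] = 10; b[17] = 7; b[18] = 8; b[19] = 0; b[20] = 18; b[21] = 12; b[22] = 14; b[23] = 21.
The sequence repeats with period 22.
(7020 - 1) mod 22 = 1, so b[7020] = b[2] = 11.

11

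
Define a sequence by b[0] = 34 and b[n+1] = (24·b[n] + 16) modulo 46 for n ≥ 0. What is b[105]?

b[0] = 34; b[1] = 4; b[2] = 20; b[3] = 36; b[4] = 6; b[5] = 22; b[6] = 38; b[7] = 8; b[8] = 24; b[9] = 40; b[10] = 10; b[11] = 26; b[12] = 42; b[13] = 12; b[14] = 28; b[15] = 44; b[16] = 14; b[17] = 30; b[18] = 0; b[19] = 16; b[20] = 32; b[21] = 2; b[22] = 18; b[23] = 34.
The sequence repeats with period 23.
(105 - 0) mod 23 = 13, so b[105] = b[13] = 12.

12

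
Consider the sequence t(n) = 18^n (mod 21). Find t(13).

Computing terms: t(1) = 18,  t(2) = 9,  t(3) = 15,  t(4) = 18.
Since t(4) = t(1) = 18, the sequence is periodic with period 3.
So t(13) = t(1 + ((13-1) mod 3)) = t(1) = 18.

18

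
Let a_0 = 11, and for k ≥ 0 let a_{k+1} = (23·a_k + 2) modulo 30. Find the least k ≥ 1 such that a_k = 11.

4

a_0 = 11,  a_1 = 15,  a_2 = 17,  a_3 = 3,  a_4 = 11.
Since a_4 = a_0 = 11, the sequence is periodic with period 4.
The value 11 next appears (with k ≥ 1) at a_4.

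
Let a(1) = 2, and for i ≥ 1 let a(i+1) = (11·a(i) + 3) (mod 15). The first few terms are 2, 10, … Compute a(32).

10

Computing terms: a(1) = 2, a(2) = 10, a(3) = 8, a(4) = 1, a(5) = 14, a(6) = 7, a(7) = 5, a(8) = 13, a(9) = 11, a(10) = 4, a(11) = 2.
The sequence repeats with period 10.
So a(32) = a(1 + ((32-1) mod 10)) = a(2) = 10.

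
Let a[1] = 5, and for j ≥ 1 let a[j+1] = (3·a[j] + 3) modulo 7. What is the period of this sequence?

6

a[1] = 5; a[2] = 4; a[3] = 1; a[4] = 6; a[5] = 0; a[6] = 3; a[7] = 5.
Since a[7] = a[1] = 5, the sequence is periodic with period 6.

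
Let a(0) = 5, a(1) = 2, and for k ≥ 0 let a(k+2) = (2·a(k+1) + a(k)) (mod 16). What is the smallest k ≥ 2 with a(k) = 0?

Computing terms: a(0) = 5,  a(1) = 2,  a(2) = 9,  a(3) = 4,  a(4) = 1,  a(5) = 6,  a(6) = 13,  a(7) = 0,  a(8) = 13,  a(9) = 10,  a(10) = 1,  a(11) = 12,  a(12) = 9,  a(13) = 14,  a(14) = 5,  a(15) = 8,  a(16) = 5,  a(17) = 2.
Since (a(16), a(17)) = (a(0), a(1)) = (5, 2) (two consecutive terms determine the rest), the sequence is periodic with period 16.
The value 0 first appears (with k ≥ 2) at a(7).

7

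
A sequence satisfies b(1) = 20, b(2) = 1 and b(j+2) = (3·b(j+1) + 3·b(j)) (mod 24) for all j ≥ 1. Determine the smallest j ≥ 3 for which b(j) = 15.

3

b(1) = 20,  b(2) = 1,  b(3) = 15,  b(4) = 0,  b(5) = 21,  b(6) = 15,  b(7) = 12,  b(8) = 9,  b(9) = 15,  b(10) = 0.
Since (b(9), b(10)) = (b(3), b(4)) = (15, 0) (two consecutive terms determine the rest), the sequence is eventually periodic: after a pre-period of length 2 it cycles with period 6.
The value 15 first appears (with j ≥ 3) at b(3).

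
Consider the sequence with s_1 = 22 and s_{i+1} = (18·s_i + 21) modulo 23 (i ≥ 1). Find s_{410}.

We have s_1 = 22,  s_2 = 3,  s_3 = 6,  s_4 = 14,  s_5 = 20,  s_6 = 13,  s_7 = 2,  s_8 = 11,  s_9 = 12,  s_{10} = 7,  s_{11} = 9,  s_{12} = 22.
The sequence repeats with period 11.
So s_{410} = s_{1 + ((410-1) mod 11)} = s_3 = 6.

6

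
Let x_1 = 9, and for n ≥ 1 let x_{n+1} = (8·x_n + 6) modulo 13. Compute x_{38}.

Listing terms: x_1 = 9,  x_2 = 0,  x_3 = 6,  x_4 = 2,  x_5 = 9.
The sequence repeats with period 4.
(38 - 1) mod 4 = 1, so x_{38} = x_2 = 0.

0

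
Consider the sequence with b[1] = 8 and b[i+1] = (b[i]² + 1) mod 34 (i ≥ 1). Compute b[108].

Computing terms: b[1] = 8; b[2] = 31; b[3] = 10; b[4] = 33; b[5] = 2; b[6] = 5; b[7] = 26; b[8] = 31.
Since b[8] = b[2] = 31, the sequence is eventually periodic: after a pre-period of length 1 it cycles with period 6.
For i ≥ 2, b[i] depends only on (i - 2) mod 6. (108 - 2) mod 6 = 4, so b[108] = b[6] = 5.

5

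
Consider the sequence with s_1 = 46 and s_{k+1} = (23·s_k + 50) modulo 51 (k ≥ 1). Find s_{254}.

40

s_1 = 46, s_2 = 37, s_3 = 34, s_4 = 16, s_5 = 10, s_6 = 25, s_7 = 13, s_8 = 43, s_9 = 19, s_{10} = 28, s_{11} = 31, s_{12} = 49, s_{13} = 4, s_{14} = 40, s_{15} = 1, s_{16} = 22, s_{17} = 46.
Since s_{17} = s_1 = 46, the sequence is periodic with period 16.
So s_{254} = s_{1 + ((254-1) mod 16)} = s_{14} = 40.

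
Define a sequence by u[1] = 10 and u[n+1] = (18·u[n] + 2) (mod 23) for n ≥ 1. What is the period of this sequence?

11

Listing terms: u[1] = 10, u[2] = 21, u[3] = 12, u[4] = 11, u[5] = 16, u[6] = 14, u[7] = 1, u[8] = 20, u[9] = 17, u[10] = 9, u[11] = 3, u[12] = 10.
The sequence repeats with period 11.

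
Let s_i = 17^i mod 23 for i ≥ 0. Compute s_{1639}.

Computing terms: s_0 = 1; s_1 = 17; s_2 = 13; s_3 = 14; s_4 = 8; s_5 = 21; s_6 = 12; s_7 = 20; s_8 = 18; s_9 = 7; s_{10} = 4; s_{11} = 22; s_{12} = 6; s_{13} = 10; s_{14} = 9; s_{15} = 15; s_{16} = 2; s_{17} = 11; s_{18} = 3; s_{19} = 5; s_{20} = 16; s_{21} = 19; s_{22} = 1.
Since s_{22} = s_0 = 1, the sequence is periodic with period 22.
So s_{1639} = s_{0 + ((1639-0) mod 22)} = s_{11} = 22.

22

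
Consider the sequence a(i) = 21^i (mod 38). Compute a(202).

35

Listing terms: a(1) = 21, a(2) = 23, a(3) = 27, a(4) = 35, a(5) = 13, a(6) = 7, a(7) = 33, a(8) = 9, a(9) = 37, a(10) = 17, a(11) = 15, a(12) = 11, a(13) = 3, a(14) = 25, a(15) = 31, a(16) = 5, a(17) = 29, a(18) = 1, a(19) = 21.
The sequence repeats with period 18.
(202 - 1) mod 18 = 3, so a(202) = a(4) = 35.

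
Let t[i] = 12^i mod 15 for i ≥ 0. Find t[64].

6

t[0] = 1,  t[1] = 12,  t[2] = 9,  t[3] = 3,  t[4] = 6,  t[5] = 12.
Since t[5] = t[1] = 12, the sequence is eventually periodic: after a pre-period of length 1 it cycles with period 4.
For i ≥ 1, t[i] depends only on (i - 1) mod 4. (64 - 1) mod 4 = 3, so t[64] = t[4] = 6.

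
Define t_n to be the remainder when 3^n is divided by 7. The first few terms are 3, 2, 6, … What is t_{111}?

6

t_1 = 3; t_2 = 2; t_3 = 6; t_4 = 4; t_5 = 5; t_6 = 1; t_7 = 3.
Since t_7 = t_1 = 3, the sequence is periodic with period 6.
(111 - 1) mod 6 = 2, so t_{111} = t_3 = 6.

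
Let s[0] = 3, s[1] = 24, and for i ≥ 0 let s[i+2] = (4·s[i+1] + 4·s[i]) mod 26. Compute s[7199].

s[0] = 3; s[1] = 24; s[2] = 4; s[3] = 8; s[4] = 22; s[5] = 16; s[6] = 22; s[7] = 22; s[8] = 20; s[9] = 12; s[10] = 24; s[11] = 14; s[12] = 22; s[13] = 14; s[14] = 14; s[15] = 8; s[16] = 10; s[17] = 20; s[18] = 16; s[19] = 14; s[20] = 16; s[21] = 16; s[22] = 24; s[23] = 4.
Since (s[22], s[23]) = (s[1], s[2]) = (24, 4) (two consecutive terms determine the rest), the sequence is eventually periodic: after a pre-period of length 1 it cycles with period 21.
For i ≥ 1, s[i] depends only on (i - 1) mod 21. (7199 - 1) mod 21 = 16, so s[7199] = s[17] = 20.

20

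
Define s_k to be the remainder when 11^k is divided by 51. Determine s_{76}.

Computing terms: s_1 = 11; s_2 = 19; s_3 = 5; s_4 = 4; s_5 = 44; s_6 = 25; s_7 = 20; s_8 = 16; s_9 = 23; s_{10} = 49; s_{11} = 29; s_{12} = 13; s_{13} = 41; s_{14} = 43; s_{15} = 14; s_{16} = 1; s_{17} = 11.
The sequence repeats with period 16.
So s_{76} = s_{1 + ((76-1) mod 16)} = s_{12} = 13.

13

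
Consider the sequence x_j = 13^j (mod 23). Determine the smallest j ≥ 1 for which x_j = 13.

x_0 = 1, x_1 = 13, x_2 = 8, x_3 = 12, x_4 = 18, x_5 = 4, x_6 = 6, x_7 = 9, x_8 = 2, x_9 = 3, x_{10} = 16, x_{11} = 1.
Since x_{11} = x_0 = 1, the sequence is periodic with period 11.
The value 13 first appears (with j ≥ 1) at x_1.

1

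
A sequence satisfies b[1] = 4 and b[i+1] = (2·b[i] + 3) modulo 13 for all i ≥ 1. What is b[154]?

b[1] = 4,  b[2] = 11,  b[3] = 12,  b[4] = 1,  b[5] = 5,  b[6] = 0,  b[7] = 3,  b[8] = 9,  b[9] = 8,  b[10] = 6,  b[11] = 2,  b[12] = 7,  b[13] = 4.
The sequence repeats with period 12.
(154 - 1) mod 12 = 9, so b[154] = b[10] = 6.

6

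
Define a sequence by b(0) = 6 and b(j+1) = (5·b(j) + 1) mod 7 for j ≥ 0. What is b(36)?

Listing terms: b(0) = 6; b(1) = 3; b(2) = 2; b(3) = 4; b(4) = 0; b(5) = 1; b(6) = 6.
The sequence repeats with period 6.
So b(36) = b(0 + ((36-0) mod 6)) = b(0) = 6.

6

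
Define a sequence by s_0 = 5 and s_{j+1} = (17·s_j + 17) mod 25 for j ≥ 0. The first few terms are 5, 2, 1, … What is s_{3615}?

We have s_0 = 5,  s_1 = 2,  s_2 = 1,  s_3 = 9,  s_4 = 20,  s_5 = 7,  s_6 = 11,  s_7 = 4,  s_8 = 10,  s_9 = 12,  s_{10} = 21,  s_{11} = 24,  s_{12} = 0,  s_{13} = 17,  s_{14} = 6,  s_{15} = 19,  s_{16} = 15,  s_{17} = 22,  s_{18} = 16,  s_{19} = 14,  s_{20} = 5.
The sequence repeats with period 20.
So s_{3615} = s_{0 + ((3615-0) mod 20)} = s_{15} = 19.

19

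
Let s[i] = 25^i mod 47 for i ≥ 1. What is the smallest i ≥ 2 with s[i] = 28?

11

s[1] = 25,  s[2] = 14,  s[3] = 21,  s[4] = 8,  s[5] = 12,  s[6] = 18,  s[7] = 27,  s[8] = 17,  s[9] = 2,  s[10] = 3,  s[11] = 28,  s[12] = 42,  s[13] = 16,  s[14] = 24,  s[15] = 36,  s[16] = 7,  s[17] = 34,  s[18] = 4,  s[19] = 6,  s[20] = 9,  s[21] = 37,  s[22] = 32,  s[23] = 1,  s[24] = 25.
The sequence repeats with period 23.
The value 28 first appears (with i ≥ 2) at s[11].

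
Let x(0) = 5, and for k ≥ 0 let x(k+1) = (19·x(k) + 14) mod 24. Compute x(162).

5

Computing terms: x(0) = 5; x(1) = 13; x(2) = 21; x(3) = 5.
Since x(3) = x(0) = 5, the sequence is periodic with period 3.
(162 - 0) mod 3 = 0, so x(162) = x(0) = 5.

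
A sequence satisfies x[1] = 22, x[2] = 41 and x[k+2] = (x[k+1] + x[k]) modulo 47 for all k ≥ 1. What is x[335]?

44

We have x[1] = 22, x[2] = 41, x[3] = 16, x[4] = 10, x[5] = 26, x[6] = 36, x[7] = 15, x[8] = 4, x[9] = 19, x[10] = 23, x[11] = 42, x[12] = 18, x[13] = 13, x[14] = 31, x[15] = 44, x[16] = 28, x[17] = 25, x[18] = 6, x[19] = 31, x[20] = 37, x[21] = 21, x[22] = 11, x[23] = 32, x[24] = 43, x[25] = 28, x[26] = 24, x[27] = 5, x[28] = 29, x[29] = 34, x[30] = 16, x[31] = 3, x[32] = 19, x[33] = 22, x[34] = 41.
Since (x[33], x[34]) = (x[1], x[2]) = (22, 41) (two consecutive terms determine the rest), the sequence is periodic with period 32.
(335 - 1) mod 32 = 14, so x[335] = x[15] = 44.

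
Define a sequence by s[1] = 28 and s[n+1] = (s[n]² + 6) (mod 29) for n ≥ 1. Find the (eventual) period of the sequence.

Listing terms: s[1] = 28; s[2] = 7; s[3] = 26; s[4] = 15; s[5] = 28.
Since s[5] = s[1] = 28, the sequence is periodic with period 4.

4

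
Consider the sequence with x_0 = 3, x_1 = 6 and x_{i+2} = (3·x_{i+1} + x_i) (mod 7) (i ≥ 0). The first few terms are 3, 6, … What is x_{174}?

5

Computing terms: x_0 = 3, x_1 = 6, x_2 = 0, x_3 = 6, x_4 = 4, x_5 = 4, x_6 = 2, x_7 = 3, x_8 = 4, x_9 = 1, x_{10} = 0, x_{11} = 1, x_{12} = 3, x_{13} = 3, x_{14} = 5, x_{15} = 4, x_{16} = 3, x_{17} = 6.
The sequence repeats with period 16.
So x_{174} = x_{0 + ((174-0) mod 16)} = x_{14} = 5.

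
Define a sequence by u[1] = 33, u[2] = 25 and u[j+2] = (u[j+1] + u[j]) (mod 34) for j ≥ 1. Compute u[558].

We have u[1] = 33, u[2] = 25, u[3] = 24, u[4] = 15, u[5] = 5, u[6] = 20, u[7] = 25, u[8] = 11, u[9] = 2, u[10] = 13, u[11] = 15, u[12] = 28, u[13] = 9, u[14] = 3, u[15] = 12, u[16] = 15, u[17] = 27, u[18] = 8, u[19] = 1, u[20] = 9, u[21] = 10, u[22] = 19, u[23] = 29, u[24] = 14, u[25] = 9, u[26] = 23, u[27] = 32, u[28] = 21, u[29] = 19, u[30] = 6, u[31] = 25, u[32] = 31, u[33] = 22, u[34] = 19, u[35] = 7, u[36] = 26, u[37] = 33, u[38] = 25.
The sequence repeats with period 36.
(558 - 1) mod 36 = 17, so u[558] = u[18] = 8.

8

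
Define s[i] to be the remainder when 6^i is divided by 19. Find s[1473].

11

Listing terms: s[0] = 1,  s[1] = 6,  s[2] = 17,  s[3] = 7,  s[4] = 4,  s[5] = 5,  s[6] = 11,  s[7] = 9,  s[8] = 16,  s[9] = 1.
Since s[9] = s[0] = 1, the sequence is periodic with period 9.
(1473 - 0) mod 9 = 6, so s[1473] = s[6] = 11.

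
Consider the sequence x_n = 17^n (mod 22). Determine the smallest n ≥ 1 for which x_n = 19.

7

Listing terms: x_0 = 1,  x_1 = 17,  x_2 = 3,  x_3 = 7,  x_4 = 9,  x_5 = 21,  x_6 = 5,  x_7 = 19,  x_8 = 15,  x_9 = 13,  x_{10} = 1.
Since x_{10} = x_0 = 1, the sequence is periodic with period 10.
The value 19 first appears (with n ≥ 1) at x_7.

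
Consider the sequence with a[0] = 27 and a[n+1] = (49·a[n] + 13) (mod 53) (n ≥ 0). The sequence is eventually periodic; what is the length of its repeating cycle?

13

a[0] = 27, a[1] = 11, a[2] = 22, a[3] = 31, a[4] = 48, a[5] = 33, a[6] = 40, a[7] = 12, a[8] = 18, a[9] = 47, a[10] = 37, a[11] = 24, a[12] = 23, a[13] = 27.
Since a[13] = a[0] = 27, the sequence is periodic with period 13.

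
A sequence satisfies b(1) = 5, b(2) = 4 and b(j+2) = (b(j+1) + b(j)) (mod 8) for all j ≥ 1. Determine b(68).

Computing terms: b(1) = 5, b(2) = 4, b(3) = 1, b(4) = 5, b(5) = 6, b(6) = 3, b(7) = 1, b(8) = 4, b(9) = 5, b(10) = 1, b(11) = 6, b(12) = 7, b(13) = 5, b(14) = 4.
Since (b(13), b(14)) = (b(1), b(2)) = (5, 4) (two consecutive terms determine the rest), the sequence is periodic with period 12.
So b(68) = b(1 + ((68-1) mod 12)) = b(8) = 4.

4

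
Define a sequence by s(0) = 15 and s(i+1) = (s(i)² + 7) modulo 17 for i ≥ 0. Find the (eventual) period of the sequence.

s(0) = 15,  s(1) = 11,  s(2) = 9,  s(3) = 3,  s(4) = 16,  s(5) = 8,  s(6) = 3.
Since s(6) = s(3) = 3, the sequence is eventually periodic: after a pre-period of length 3 it cycles with period 3.

3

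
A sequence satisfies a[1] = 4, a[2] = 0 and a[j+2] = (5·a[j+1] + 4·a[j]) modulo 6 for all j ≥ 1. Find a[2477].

2

Computing terms: a[1] = 4,  a[2] = 0,  a[3] = 4,  a[4] = 2,  a[5] = 2,  a[6] = 0,  a[7] = 2,  a[8] = 4,  a[9] = 4,  a[10] = 0.
The sequence repeats with period 8.
(2477 - 1) mod 8 = 4, so a[2477] = a[5] = 2.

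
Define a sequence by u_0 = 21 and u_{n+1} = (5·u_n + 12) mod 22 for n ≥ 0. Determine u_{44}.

u_0 = 21; u_1 = 7; u_2 = 3; u_3 = 5; u_4 = 15; u_5 = 21.
The sequence repeats with period 5.
So u_{44} = u_{0 + ((44-0) mod 5)} = u_4 = 15.

15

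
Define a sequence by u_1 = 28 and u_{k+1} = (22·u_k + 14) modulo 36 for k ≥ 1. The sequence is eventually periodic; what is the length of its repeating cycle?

9

Computing terms: u_1 = 28,  u_2 = 18,  u_3 = 14,  u_4 = 34,  u_5 = 6,  u_6 = 2,  u_7 = 22,  u_8 = 30,  u_9 = 26,  u_{10} = 10,  u_{11} = 18.
Since u_{11} = u_2 = 18, the sequence is eventually periodic: after a pre-period of length 1 it cycles with period 9.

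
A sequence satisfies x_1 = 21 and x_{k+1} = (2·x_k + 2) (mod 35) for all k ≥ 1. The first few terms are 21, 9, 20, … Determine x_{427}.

0

Computing terms: x_1 = 21, x_2 = 9, x_3 = 20, x_4 = 7, x_5 = 16, x_6 = 34, x_7 = 0, x_8 = 2, x_9 = 6, x_{10} = 14, x_{11} = 30, x_{12} = 27, x_{13} = 21.
Since x_{13} = x_1 = 21, the sequence is periodic with period 12.
(427 - 1) mod 12 = 6, so x_{427} = x_7 = 0.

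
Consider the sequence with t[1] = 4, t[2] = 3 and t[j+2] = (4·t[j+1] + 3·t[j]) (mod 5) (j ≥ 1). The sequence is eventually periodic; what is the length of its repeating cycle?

Listing terms: t[1] = 4; t[2] = 3; t[3] = 4; t[4] = 0; t[5] = 2; t[6] = 3; t[7] = 3; t[8] = 1; t[9] = 3; t[10] = 0; t[11] = 4; t[12] = 1; t[13] = 1; t[14] = 2; t[15] = 1; t[16] = 0; t[17] = 3; t[18] = 2; t[19] = 2; t[20] = 4; t[21] = 2; t[22] = 0; t[23] = 1; t[24] = 4; t[25] = 4; t[26] = 3.
The sequence repeats with period 24.

24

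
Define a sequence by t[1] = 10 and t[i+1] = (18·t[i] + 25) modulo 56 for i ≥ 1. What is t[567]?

Computing terms: t[1] = 10; t[2] = 37; t[3] = 19; t[4] = 31; t[5] = 23; t[6] = 47; t[7] = 31.
Since t[7] = t[4] = 31, the sequence is eventually periodic: after a pre-period of length 3 it cycles with period 3.
For i ≥ 4, t[i] depends only on (i - 4) mod 3. (567 - 4) mod 3 = 2, so t[567] = t[6] = 47.

47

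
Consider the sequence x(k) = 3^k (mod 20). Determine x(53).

3

Computing terms: x(0) = 1; x(1) = 3; x(2) = 9; x(3) = 7; x(4) = 1.
Since x(4) = x(0) = 1, the sequence is periodic with period 4.
(53 - 0) mod 4 = 1, so x(53) = x(1) = 3.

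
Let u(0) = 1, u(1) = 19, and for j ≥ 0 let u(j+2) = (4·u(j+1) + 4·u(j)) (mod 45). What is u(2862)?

1

u(0) = 1; u(1) = 19; u(2) = 35; u(3) = 36; u(4) = 14; u(5) = 20; u(6) = 1; u(7) = 39; u(8) = 25; u(9) = 31; u(10) = 44; u(11) = 30; u(12) = 26; u(13) = 44; u(14) = 10; u(15) = 36; u(16) = 4; u(17) = 25; u(18) = 26; u(19) = 24; u(20) = 20; u(21) = 41; u(22) = 19; u(23) = 15; u(24) = 1; u(25) = 19.
The sequence repeats with period 24.
So u(2862) = u(0 + ((2862-0) mod 24)) = u(6) = 1.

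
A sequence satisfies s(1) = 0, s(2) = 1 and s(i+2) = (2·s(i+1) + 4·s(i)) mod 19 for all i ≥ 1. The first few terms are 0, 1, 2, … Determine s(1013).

We have s(1) = 0, s(2) = 1, s(3) = 2, s(4) = 8, s(5) = 5, s(6) = 4, s(7) = 9, s(8) = 15, s(9) = 9, s(10) = 2, s(11) = 2, s(12) = 12, s(13) = 13, s(14) = 17, s(15) = 10, s(16) = 12, s(17) = 7, s(18) = 5, s(19) = 0, s(20) = 1.
The sequence repeats with period 18.
(1013 - 1) mod 18 = 4, so s(1013) = s(5) = 5.

5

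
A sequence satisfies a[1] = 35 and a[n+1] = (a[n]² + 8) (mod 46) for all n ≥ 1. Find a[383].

We have a[1] = 35; a[2] = 37; a[3] = 43; a[4] = 17; a[5] = 21; a[6] = 35.
The sequence repeats with period 5.
(383 - 1) mod 5 = 2, so a[383] = a[3] = 43.

43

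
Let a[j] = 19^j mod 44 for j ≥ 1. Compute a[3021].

We have a[1] = 19, a[2] = 9, a[3] = 39, a[4] = 37, a[5] = 43, a[6] = 25, a[7] = 35, a[8] = 5, a[9] = 7, a[10] = 1, a[11] = 19.
Since a[11] = a[1] = 19, the sequence is periodic with period 10.
So a[3021] = a[1 + ((3021-1) mod 10)] = a[1] = 19.

19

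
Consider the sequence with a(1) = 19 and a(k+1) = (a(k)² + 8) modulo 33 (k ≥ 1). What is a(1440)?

a(1) = 19, a(2) = 6, a(3) = 11, a(4) = 30, a(5) = 17, a(6) = 0, a(7) = 8, a(8) = 6.
Since a(8) = a(2) = 6, the sequence is eventually periodic: after a pre-period of length 1 it cycles with period 6.
For k ≥ 2, a(k) depends only on (k - 2) mod 6. (1440 - 2) mod 6 = 4, so a(1440) = a(6) = 0.

0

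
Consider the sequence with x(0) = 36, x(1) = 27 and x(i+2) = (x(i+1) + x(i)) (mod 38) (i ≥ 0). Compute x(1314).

36

We have x(0) = 36; x(1) = 27; x(2) = 25; x(3) = 14; x(4) = 1; x(5) = 15; x(6) = 16; x(7) = 31; x(8) = 9; x(9) = 2; x(10) = 11; x(11) = 13; x(12) = 24; x(13) = 37; x(14) = 23; x(15) = 22; x(16) = 7; x(17) = 29; x(18) = 36; x(19) = 27.
Since (x(18), x(19)) = (x(0), x(1)) = (36, 27) (two consecutive terms determine the rest), the sequence is periodic with period 18.
(1314 - 0) mod 18 = 0, so x(1314) = x(0) = 36.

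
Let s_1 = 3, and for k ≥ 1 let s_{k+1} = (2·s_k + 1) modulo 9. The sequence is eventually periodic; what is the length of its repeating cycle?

6

s_1 = 3, s_2 = 7, s_3 = 6, s_4 = 4, s_5 = 0, s_6 = 1, s_7 = 3.
The sequence repeats with period 6.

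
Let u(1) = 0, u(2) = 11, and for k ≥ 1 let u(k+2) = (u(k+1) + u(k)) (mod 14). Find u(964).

Computing terms: u(1) = 0, u(2) = 11, u(3) = 11, u(4) = 8, u(5) = 5, u(6) = 13, u(7) = 4, u(8) = 3, u(9) = 7, u(10) = 10, u(11) = 3, u(12) = 13, u(13) = 2, u(14) = 1, u(15) = 3, u(16) = 4, u(17) = 7, u(18) = 11, u(19) = 4, u(20) = 1, u(21) = 5, u(22) = 6, u(23) = 11, u(24) = 3, u(25) = 0, u(26) = 3, u(27) = 3, u(28) = 6, u(29) = 9, u(30) = 1, u(31) = 10, u(32) = 11, u(33) = 7, u(34) = 4, u(35) = 11, u(36) = 1, u(37) = 12, u(38) = 13, u(39) = 11, u(40) = 10, u(41) = 7, u(42) = 3, u(43) = 10, u(44) = 13, u(45) = 9, u(46) = 8, u(47) = 3, u(48) = 11, u(49) = 0, u(50) = 11.
The sequence repeats with period 48.
So u(964) = u(1 + ((964-1) mod 48)) = u(4) = 8.

8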